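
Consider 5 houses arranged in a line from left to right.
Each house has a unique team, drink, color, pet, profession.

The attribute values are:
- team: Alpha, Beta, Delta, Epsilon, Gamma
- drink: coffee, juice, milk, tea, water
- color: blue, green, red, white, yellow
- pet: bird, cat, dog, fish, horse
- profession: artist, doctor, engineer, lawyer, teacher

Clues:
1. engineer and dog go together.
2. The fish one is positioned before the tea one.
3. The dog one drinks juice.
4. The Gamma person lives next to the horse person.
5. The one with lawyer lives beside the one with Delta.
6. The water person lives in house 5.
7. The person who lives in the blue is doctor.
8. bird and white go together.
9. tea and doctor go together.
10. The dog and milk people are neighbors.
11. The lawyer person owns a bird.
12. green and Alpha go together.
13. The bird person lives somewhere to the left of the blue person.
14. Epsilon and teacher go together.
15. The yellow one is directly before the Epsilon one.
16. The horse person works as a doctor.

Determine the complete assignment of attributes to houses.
Solution:

House | Team | Drink | Color | Pet | Profession
-----------------------------------------------
  1   | Beta | juice | yellow | dog | engineer
  2   | Epsilon | milk | red | fish | teacher
  3   | Gamma | coffee | white | bird | lawyer
  4   | Delta | tea | blue | horse | doctor
  5   | Alpha | water | green | cat | artist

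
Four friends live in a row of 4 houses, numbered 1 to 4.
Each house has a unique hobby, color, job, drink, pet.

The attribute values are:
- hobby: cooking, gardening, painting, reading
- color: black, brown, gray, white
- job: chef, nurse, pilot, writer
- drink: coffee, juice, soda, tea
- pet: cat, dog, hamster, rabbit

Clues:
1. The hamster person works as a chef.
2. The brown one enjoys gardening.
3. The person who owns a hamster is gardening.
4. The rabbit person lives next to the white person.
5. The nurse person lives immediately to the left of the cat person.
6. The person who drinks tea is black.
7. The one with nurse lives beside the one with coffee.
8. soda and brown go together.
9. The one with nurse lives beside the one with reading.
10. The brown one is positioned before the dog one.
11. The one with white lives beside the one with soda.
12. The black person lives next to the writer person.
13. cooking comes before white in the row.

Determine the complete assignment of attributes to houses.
Solution:

House | Hobby | Color | Job | Drink | Pet
-----------------------------------------
  1   | cooking | black | nurse | tea | rabbit
  2   | reading | white | writer | coffee | cat
  3   | gardening | brown | chef | soda | hamster
  4   | painting | gray | pilot | juice | dog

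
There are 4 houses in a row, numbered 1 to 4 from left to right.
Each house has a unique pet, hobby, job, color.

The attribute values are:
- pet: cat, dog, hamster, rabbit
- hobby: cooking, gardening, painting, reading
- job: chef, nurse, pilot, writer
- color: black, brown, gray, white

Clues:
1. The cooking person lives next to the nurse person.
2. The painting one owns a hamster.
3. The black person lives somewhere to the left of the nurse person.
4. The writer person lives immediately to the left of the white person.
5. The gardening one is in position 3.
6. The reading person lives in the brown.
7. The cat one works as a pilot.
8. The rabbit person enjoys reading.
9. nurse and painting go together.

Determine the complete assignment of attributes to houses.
Solution:

House | Pet | Hobby | Job | Color
---------------------------------
  1   | dog | cooking | writer | black
  2   | hamster | painting | nurse | white
  3   | cat | gardening | pilot | gray
  4   | rabbit | reading | chef | brown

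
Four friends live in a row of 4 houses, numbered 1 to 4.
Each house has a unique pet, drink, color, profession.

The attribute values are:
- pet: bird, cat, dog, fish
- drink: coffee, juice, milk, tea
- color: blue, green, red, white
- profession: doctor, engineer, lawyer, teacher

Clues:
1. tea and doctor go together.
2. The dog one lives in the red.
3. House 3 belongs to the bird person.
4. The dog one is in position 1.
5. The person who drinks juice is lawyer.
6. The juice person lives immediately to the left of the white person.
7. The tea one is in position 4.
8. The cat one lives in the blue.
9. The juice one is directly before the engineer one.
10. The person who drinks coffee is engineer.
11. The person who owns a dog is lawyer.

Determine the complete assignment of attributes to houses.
Solution:

House | Pet | Drink | Color | Profession
----------------------------------------
  1   | dog | juice | red | lawyer
  2   | fish | coffee | white | engineer
  3   | bird | milk | green | teacher
  4   | cat | tea | blue | doctor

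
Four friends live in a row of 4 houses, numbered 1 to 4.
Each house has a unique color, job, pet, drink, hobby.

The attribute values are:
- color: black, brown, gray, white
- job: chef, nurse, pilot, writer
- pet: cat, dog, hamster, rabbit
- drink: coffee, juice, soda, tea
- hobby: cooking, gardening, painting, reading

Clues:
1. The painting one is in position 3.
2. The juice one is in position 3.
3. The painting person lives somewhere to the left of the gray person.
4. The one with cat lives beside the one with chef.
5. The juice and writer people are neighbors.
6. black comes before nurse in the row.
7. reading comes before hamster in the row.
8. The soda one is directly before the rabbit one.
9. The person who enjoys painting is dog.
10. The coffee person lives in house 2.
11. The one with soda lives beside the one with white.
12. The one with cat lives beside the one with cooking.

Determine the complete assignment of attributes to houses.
Solution:

House | Color | Job | Pet | Drink | Hobby
-----------------------------------------
  1   | black | pilot | cat | soda | reading
  2   | white | chef | rabbit | coffee | cooking
  3   | brown | nurse | dog | juice | painting
  4   | gray | writer | hamster | tea | gardening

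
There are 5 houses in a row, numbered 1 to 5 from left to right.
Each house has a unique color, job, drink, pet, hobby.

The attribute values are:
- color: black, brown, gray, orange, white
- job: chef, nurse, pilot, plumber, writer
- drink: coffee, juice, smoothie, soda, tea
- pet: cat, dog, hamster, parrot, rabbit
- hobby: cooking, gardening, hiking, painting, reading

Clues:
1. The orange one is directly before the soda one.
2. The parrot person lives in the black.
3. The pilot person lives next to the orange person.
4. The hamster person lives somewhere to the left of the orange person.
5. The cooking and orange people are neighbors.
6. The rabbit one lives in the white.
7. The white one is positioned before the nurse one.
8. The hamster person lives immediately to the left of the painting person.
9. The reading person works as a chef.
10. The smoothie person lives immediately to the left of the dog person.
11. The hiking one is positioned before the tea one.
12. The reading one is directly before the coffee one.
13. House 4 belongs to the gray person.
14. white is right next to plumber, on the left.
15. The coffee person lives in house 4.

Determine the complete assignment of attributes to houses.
Solution:

House | Color | Job | Drink | Pet | Hobby
-----------------------------------------
  1   | brown | pilot | smoothie | hamster | cooking
  2   | orange | writer | juice | dog | painting
  3   | white | chef | soda | rabbit | reading
  4   | gray | plumber | coffee | cat | hiking
  5   | black | nurse | tea | parrot | gardening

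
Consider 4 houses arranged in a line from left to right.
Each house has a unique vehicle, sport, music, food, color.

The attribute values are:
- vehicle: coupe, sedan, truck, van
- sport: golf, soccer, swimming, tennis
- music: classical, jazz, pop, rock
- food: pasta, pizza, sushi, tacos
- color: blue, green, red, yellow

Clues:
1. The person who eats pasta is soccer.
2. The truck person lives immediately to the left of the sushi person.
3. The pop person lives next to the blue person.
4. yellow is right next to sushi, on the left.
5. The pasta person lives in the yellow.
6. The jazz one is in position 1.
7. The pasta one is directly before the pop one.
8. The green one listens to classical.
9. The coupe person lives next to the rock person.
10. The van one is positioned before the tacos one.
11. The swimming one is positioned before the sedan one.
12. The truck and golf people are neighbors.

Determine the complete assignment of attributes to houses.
Solution:

House | Vehicle | Sport | Music | Food | Color
----------------------------------------------
  1   | truck | soccer | jazz | pasta | yellow
  2   | coupe | golf | pop | sushi | red
  3   | van | swimming | rock | pizza | blue
  4   | sedan | tennis | classical | tacos | green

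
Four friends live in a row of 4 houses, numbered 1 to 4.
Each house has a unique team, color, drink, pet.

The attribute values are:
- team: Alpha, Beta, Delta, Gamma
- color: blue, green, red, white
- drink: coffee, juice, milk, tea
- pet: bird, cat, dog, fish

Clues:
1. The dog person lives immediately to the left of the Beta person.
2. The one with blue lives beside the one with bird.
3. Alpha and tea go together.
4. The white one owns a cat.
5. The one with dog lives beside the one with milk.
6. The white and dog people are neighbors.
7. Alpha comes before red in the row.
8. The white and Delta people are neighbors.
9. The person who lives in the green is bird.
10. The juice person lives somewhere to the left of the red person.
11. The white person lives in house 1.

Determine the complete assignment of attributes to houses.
Solution:

House | Team | Color | Drink | Pet
----------------------------------
  1   | Alpha | white | tea | cat
  2   | Delta | blue | juice | dog
  3   | Beta | green | milk | bird
  4   | Gamma | red | coffee | fish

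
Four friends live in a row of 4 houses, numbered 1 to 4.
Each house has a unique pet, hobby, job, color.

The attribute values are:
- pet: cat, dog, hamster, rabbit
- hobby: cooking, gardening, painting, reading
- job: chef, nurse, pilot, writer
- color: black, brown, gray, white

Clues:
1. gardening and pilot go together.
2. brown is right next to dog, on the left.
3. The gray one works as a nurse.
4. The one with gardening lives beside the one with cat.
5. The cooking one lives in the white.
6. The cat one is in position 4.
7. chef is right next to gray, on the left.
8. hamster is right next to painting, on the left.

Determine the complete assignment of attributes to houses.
Solution:

House | Pet | Hobby | Job | Color
---------------------------------
  1   | hamster | reading | chef | brown
  2   | dog | painting | nurse | gray
  3   | rabbit | gardening | pilot | black
  4   | cat | cooking | writer | white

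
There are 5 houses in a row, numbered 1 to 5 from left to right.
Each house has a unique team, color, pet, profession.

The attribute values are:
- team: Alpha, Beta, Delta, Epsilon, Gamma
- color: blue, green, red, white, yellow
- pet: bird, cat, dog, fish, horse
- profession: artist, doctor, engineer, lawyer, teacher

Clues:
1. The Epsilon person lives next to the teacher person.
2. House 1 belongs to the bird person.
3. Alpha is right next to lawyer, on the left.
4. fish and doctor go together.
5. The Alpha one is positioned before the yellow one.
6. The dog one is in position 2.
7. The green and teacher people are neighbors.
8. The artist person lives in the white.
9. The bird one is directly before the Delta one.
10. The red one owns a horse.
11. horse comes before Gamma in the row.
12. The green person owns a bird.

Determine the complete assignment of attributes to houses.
Solution:

House | Team | Color | Pet | Profession
---------------------------------------
  1   | Epsilon | green | bird | engineer
  2   | Delta | blue | dog | teacher
  3   | Alpha | white | cat | artist
  4   | Beta | red | horse | lawyer
  5   | Gamma | yellow | fish | doctor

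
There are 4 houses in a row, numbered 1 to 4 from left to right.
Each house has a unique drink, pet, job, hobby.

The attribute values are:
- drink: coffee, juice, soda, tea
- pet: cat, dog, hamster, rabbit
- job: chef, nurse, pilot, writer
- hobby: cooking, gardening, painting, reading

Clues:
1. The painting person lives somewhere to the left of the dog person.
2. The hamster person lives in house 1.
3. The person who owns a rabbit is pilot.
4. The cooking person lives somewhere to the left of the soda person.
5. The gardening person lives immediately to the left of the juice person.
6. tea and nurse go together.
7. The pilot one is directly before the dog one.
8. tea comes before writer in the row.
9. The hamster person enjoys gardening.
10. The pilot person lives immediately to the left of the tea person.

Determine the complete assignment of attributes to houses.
Solution:

House | Drink | Pet | Job | Hobby
---------------------------------
  1   | coffee | hamster | chef | gardening
  2   | juice | rabbit | pilot | painting
  3   | tea | dog | nurse | cooking
  4   | soda | cat | writer | reading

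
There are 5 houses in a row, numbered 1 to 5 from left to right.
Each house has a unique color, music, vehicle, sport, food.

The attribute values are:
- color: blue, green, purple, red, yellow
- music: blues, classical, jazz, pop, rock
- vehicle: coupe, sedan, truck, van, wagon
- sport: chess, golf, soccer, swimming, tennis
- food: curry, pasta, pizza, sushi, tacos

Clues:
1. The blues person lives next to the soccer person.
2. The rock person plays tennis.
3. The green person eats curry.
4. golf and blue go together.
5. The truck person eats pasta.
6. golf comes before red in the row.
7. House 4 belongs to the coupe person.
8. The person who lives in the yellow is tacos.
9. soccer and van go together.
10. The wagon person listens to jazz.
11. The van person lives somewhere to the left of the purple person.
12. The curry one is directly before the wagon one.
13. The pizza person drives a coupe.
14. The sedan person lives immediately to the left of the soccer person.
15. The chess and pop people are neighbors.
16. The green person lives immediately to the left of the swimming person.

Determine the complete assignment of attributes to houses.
Solution:

House | Color | Music | Vehicle | Sport | Food
----------------------------------------------
  1   | yellow | blues | sedan | chess | tacos
  2   | green | pop | van | soccer | curry
  3   | purple | jazz | wagon | swimming | sushi
  4   | blue | classical | coupe | golf | pizza
  5   | red | rock | truck | tennis | pasta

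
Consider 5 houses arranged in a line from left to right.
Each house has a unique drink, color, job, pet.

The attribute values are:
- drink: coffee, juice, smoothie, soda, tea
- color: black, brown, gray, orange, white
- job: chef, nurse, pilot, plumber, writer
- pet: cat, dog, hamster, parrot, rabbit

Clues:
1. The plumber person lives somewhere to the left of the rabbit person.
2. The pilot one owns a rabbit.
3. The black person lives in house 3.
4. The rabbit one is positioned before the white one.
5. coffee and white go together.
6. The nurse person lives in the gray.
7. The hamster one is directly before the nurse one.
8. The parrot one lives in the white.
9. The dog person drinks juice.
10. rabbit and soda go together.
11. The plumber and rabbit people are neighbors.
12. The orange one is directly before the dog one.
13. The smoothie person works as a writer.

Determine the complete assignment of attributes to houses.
Solution:

House | Drink | Color | Job | Pet
---------------------------------
  1   | smoothie | orange | writer | hamster
  2   | juice | gray | nurse | dog
  3   | tea | black | plumber | cat
  4   | soda | brown | pilot | rabbit
  5   | coffee | white | chef | parrot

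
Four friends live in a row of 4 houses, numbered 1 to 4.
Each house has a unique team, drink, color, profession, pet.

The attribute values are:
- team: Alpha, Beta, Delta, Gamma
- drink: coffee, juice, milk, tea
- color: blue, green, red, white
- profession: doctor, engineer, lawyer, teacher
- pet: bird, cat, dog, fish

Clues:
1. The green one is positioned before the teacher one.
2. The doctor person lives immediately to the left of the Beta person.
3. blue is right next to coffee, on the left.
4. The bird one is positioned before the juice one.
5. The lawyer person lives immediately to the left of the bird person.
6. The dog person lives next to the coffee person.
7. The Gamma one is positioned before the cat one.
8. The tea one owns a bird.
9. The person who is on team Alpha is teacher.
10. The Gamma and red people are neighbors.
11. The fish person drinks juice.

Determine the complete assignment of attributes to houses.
Solution:

House | Team | Drink | Color | Profession | Pet
-----------------------------------------------
  1   | Gamma | milk | blue | doctor | dog
  2   | Beta | coffee | red | lawyer | cat
  3   | Delta | tea | green | engineer | bird
  4   | Alpha | juice | white | teacher | fish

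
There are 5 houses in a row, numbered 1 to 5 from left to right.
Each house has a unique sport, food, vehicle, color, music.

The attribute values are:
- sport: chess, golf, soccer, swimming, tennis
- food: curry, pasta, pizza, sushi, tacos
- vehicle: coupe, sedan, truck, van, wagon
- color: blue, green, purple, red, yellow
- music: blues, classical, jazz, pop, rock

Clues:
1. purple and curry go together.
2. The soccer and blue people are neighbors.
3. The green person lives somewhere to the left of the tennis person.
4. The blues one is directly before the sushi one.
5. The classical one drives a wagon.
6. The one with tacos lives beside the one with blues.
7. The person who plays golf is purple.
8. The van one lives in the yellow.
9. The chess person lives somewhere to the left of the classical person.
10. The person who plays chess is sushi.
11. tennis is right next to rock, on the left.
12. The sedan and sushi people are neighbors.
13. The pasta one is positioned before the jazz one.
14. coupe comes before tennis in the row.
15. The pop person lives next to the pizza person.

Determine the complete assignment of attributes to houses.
Solution:

House | Sport | Food | Vehicle | Color | Music
----------------------------------------------
  1   | soccer | tacos | coupe | green | pop
  2   | tennis | pizza | sedan | blue | blues
  3   | chess | sushi | van | yellow | rock
  4   | swimming | pasta | wagon | red | classical
  5   | golf | curry | truck | purple | jazz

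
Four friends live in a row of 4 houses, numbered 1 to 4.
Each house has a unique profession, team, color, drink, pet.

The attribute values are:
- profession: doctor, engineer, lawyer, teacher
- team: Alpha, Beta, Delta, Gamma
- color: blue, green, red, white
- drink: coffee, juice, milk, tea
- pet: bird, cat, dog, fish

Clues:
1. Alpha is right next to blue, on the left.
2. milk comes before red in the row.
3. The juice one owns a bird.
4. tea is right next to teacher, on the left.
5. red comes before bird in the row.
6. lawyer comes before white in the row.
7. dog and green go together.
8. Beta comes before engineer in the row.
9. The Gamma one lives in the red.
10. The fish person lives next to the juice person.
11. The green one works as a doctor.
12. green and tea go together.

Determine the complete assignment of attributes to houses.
Solution:

House | Profession | Team | Color | Drink | Pet
-----------------------------------------------
  1   | doctor | Alpha | green | tea | dog
  2   | teacher | Beta | blue | milk | cat
  3   | lawyer | Gamma | red | coffee | fish
  4   | engineer | Delta | white | juice | bird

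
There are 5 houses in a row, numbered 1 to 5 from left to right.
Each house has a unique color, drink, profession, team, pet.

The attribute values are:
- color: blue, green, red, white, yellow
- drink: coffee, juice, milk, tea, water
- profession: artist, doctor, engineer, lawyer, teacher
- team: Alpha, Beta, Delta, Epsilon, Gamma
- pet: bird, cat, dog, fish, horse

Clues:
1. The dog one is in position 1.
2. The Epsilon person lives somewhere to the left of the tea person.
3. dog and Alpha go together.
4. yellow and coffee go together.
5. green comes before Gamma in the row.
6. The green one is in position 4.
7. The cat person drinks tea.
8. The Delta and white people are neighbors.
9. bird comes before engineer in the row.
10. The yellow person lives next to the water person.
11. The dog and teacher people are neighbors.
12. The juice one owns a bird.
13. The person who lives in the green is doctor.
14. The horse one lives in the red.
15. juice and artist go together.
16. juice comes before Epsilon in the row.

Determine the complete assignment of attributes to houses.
Solution:

House | Color | Drink | Profession | Team | Pet
-----------------------------------------------
  1   | yellow | coffee | lawyer | Alpha | dog
  2   | red | water | teacher | Delta | horse
  3   | white | juice | artist | Beta | bird
  4   | green | milk | doctor | Epsilon | fish
  5   | blue | tea | engineer | Gamma | cat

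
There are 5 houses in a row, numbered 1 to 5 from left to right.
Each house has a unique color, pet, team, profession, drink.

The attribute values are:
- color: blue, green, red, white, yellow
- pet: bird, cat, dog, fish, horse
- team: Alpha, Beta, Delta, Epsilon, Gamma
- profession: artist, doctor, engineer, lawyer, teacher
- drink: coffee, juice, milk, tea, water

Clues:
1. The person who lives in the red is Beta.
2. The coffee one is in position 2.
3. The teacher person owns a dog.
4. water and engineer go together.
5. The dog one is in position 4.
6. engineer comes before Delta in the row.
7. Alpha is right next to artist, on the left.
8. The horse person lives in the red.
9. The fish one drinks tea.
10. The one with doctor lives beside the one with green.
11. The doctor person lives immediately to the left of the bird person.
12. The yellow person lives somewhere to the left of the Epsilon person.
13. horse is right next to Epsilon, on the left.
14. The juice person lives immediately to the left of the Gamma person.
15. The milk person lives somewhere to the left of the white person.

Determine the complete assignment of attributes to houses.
Solution:

House | Color | Pet | Team | Profession | Drink
-----------------------------------------------
  1   | yellow | cat | Alpha | doctor | juice
  2   | green | bird | Gamma | artist | coffee
  3   | red | horse | Beta | engineer | water
  4   | blue | dog | Epsilon | teacher | milk
  5   | white | fish | Delta | lawyer | tea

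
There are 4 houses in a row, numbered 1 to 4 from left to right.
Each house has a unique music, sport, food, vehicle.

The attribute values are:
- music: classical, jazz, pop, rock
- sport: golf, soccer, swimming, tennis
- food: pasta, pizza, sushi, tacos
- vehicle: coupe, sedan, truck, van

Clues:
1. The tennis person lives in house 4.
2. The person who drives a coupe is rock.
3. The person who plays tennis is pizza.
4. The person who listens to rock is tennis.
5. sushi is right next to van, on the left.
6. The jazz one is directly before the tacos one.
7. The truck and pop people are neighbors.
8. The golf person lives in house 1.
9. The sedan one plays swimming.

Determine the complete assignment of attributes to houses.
Solution:

House | Music | Sport | Food | Vehicle
--------------------------------------
  1   | jazz | golf | sushi | truck
  2   | pop | soccer | tacos | van
  3   | classical | swimming | pasta | sedan
  4   | rock | tennis | pizza | coupe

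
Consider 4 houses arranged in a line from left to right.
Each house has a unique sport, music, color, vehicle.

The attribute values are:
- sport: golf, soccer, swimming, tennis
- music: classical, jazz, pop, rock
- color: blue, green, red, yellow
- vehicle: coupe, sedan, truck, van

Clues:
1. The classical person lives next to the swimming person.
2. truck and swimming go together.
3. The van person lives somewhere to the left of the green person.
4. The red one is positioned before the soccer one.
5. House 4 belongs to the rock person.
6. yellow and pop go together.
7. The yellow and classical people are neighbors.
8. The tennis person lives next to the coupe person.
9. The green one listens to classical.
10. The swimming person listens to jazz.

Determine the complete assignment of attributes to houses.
Solution:

House | Sport | Music | Color | Vehicle
---------------------------------------
  1   | tennis | pop | yellow | van
  2   | golf | classical | green | coupe
  3   | swimming | jazz | red | truck
  4   | soccer | rock | blue | sedan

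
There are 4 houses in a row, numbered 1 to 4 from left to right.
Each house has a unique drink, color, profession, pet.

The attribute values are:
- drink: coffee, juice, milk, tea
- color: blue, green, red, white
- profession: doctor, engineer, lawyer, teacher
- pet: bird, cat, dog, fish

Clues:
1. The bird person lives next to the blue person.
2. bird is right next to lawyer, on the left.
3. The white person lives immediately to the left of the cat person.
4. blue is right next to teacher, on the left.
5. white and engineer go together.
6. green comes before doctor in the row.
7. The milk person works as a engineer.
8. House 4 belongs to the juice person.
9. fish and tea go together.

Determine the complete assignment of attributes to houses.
Solution:

House | Drink | Color | Profession | Pet
----------------------------------------
  1   | milk | white | engineer | bird
  2   | coffee | blue | lawyer | cat
  3   | tea | green | teacher | fish
  4   | juice | red | doctor | dog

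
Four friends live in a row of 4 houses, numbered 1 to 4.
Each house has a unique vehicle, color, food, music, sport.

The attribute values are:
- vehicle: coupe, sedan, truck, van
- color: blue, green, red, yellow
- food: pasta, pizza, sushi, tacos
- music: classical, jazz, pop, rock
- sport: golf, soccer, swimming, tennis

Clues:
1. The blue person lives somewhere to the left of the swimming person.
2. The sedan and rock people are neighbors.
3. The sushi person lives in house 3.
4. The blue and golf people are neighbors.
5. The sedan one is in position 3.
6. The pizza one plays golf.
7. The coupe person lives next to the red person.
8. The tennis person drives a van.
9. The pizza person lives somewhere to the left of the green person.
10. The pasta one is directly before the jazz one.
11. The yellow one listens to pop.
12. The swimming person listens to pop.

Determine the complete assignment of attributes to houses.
Solution:

House | Vehicle | Color | Food | Music | Sport
----------------------------------------------
  1   | coupe | blue | pasta | classical | soccer
  2   | truck | red | pizza | jazz | golf
  3   | sedan | yellow | sushi | pop | swimming
  4   | van | green | tacos | rock | tennis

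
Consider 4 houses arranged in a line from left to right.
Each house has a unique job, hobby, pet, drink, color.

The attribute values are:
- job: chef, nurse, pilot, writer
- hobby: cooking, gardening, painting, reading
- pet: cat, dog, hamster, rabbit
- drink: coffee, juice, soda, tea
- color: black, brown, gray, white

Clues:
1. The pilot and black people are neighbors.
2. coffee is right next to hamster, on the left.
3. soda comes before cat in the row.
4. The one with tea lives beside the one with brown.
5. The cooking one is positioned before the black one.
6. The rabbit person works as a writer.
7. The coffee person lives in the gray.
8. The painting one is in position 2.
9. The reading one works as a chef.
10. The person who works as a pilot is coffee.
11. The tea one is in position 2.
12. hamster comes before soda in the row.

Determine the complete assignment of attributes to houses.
Solution:

House | Job | Hobby | Pet | Drink | Color
-----------------------------------------
  1   | pilot | cooking | dog | coffee | gray
  2   | nurse | painting | hamster | tea | black
  3   | writer | gardening | rabbit | soda | brown
  4   | chef | reading | cat | juice | white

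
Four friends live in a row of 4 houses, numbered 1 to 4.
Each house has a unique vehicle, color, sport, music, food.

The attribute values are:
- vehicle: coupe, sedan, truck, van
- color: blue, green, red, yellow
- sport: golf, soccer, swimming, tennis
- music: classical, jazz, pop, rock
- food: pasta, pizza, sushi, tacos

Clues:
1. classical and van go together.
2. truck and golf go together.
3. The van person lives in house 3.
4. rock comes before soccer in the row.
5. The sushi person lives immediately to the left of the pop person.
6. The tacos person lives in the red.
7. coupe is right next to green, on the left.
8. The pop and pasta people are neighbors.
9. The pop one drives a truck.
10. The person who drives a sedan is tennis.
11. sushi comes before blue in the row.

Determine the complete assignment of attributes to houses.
Solution:

House | Vehicle | Color | Sport | Music | Food
----------------------------------------------
  1   | coupe | yellow | swimming | rock | sushi
  2   | truck | green | golf | pop | pizza
  3   | van | blue | soccer | classical | pasta
  4   | sedan | red | tennis | jazz | tacos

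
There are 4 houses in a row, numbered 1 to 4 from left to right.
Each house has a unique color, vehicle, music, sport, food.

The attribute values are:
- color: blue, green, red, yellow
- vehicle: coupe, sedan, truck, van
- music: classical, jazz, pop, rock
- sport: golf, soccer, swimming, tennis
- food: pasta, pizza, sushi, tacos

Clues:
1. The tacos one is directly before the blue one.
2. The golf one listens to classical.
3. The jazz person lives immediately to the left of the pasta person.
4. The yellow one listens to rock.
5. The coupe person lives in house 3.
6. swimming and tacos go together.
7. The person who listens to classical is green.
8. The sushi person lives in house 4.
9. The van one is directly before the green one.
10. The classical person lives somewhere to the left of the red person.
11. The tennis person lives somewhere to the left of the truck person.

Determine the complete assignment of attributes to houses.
Solution:

House | Color | Vehicle | Music | Sport | Food
----------------------------------------------
  1   | yellow | sedan | rock | swimming | tacos
  2   | blue | van | jazz | tennis | pizza
  3   | green | coupe | classical | golf | pasta
  4   | red | truck | pop | soccer | sushi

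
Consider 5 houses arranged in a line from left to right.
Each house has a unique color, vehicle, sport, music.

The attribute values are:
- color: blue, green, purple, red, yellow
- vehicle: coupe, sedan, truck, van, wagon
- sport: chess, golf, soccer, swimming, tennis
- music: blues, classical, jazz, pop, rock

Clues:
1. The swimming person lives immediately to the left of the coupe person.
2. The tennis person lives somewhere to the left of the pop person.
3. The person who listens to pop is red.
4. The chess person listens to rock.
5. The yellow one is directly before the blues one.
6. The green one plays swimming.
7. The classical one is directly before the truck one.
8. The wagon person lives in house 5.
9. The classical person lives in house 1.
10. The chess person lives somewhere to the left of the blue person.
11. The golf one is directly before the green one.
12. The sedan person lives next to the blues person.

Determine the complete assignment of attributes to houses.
Solution:

House | Color | Vehicle | Sport | Music
---------------------------------------
  1   | yellow | sedan | golf | classical
  2   | green | truck | swimming | blues
  3   | purple | coupe | chess | rock
  4   | blue | van | tennis | jazz
  5   | red | wagon | soccer | pop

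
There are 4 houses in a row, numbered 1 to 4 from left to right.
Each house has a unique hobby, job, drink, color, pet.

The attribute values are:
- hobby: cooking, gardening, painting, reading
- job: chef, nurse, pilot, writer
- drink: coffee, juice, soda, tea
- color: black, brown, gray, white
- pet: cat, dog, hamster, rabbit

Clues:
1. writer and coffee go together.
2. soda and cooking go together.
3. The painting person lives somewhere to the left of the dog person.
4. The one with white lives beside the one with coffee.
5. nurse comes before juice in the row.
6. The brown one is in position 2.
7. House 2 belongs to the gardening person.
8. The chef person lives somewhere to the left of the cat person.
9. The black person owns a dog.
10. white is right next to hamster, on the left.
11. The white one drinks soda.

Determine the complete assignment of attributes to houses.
Solution:

House | Hobby | Job | Drink | Color | Pet
-----------------------------------------
  1   | cooking | chef | soda | white | rabbit
  2   | gardening | writer | coffee | brown | hamster
  3   | painting | nurse | tea | gray | cat
  4   | reading | pilot | juice | black | dog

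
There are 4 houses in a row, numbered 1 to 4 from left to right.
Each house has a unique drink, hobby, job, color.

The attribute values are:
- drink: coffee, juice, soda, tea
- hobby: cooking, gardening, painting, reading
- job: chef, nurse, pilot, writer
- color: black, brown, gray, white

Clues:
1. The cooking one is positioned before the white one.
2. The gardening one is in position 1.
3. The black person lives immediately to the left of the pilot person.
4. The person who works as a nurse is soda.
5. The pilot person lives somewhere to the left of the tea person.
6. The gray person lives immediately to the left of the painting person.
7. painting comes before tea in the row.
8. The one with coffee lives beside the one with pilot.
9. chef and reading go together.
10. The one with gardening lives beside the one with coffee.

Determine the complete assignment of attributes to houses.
Solution:

House | Drink | Hobby | Job | Color
-----------------------------------
  1   | soda | gardening | nurse | gray
  2   | coffee | painting | writer | black
  3   | juice | cooking | pilot | brown
  4   | tea | reading | chef | white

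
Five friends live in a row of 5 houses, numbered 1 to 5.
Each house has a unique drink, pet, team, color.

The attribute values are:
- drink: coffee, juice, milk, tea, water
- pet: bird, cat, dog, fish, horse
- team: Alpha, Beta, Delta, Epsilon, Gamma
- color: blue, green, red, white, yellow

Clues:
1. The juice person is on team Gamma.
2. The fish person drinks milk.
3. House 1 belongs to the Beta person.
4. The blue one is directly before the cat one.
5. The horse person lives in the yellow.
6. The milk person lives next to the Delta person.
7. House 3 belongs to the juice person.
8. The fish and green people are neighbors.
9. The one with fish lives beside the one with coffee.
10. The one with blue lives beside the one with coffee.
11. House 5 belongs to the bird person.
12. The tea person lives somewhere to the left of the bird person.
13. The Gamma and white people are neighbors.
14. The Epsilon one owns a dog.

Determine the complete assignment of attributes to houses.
Solution:

House | Drink | Pet | Team | Color
----------------------------------
  1   | milk | fish | Beta | blue
  2   | coffee | cat | Delta | green
  3   | juice | horse | Gamma | yellow
  4   | tea | dog | Epsilon | white
  5   | water | bird | Alpha | red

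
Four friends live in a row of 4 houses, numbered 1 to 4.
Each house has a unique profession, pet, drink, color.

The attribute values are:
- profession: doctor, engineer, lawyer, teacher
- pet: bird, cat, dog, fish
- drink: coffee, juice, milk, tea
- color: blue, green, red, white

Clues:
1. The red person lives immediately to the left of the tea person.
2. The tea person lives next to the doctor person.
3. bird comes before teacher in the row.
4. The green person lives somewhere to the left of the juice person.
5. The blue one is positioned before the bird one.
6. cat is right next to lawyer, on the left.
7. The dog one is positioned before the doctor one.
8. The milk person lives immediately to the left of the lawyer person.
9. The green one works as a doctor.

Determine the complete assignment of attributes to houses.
Solution:

House | Profession | Pet | Drink | Color
----------------------------------------
  1   | engineer | cat | milk | red
  2   | lawyer | dog | tea | blue
  3   | doctor | bird | coffee | green
  4   | teacher | fish | juice | white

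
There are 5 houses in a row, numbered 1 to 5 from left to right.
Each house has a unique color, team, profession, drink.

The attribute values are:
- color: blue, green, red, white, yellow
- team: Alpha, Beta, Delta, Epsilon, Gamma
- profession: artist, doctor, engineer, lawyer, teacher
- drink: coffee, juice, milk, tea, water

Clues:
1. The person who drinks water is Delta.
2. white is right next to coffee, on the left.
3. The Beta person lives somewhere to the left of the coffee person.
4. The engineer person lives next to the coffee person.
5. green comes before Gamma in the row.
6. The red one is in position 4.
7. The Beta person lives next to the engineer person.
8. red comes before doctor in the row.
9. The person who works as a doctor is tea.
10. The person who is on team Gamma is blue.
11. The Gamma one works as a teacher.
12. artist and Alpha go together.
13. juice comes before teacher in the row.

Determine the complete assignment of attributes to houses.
Solution:

House | Color | Team | Profession | Drink
-----------------------------------------
  1   | green | Beta | lawyer | juice
  2   | white | Delta | engineer | water
  3   | blue | Gamma | teacher | coffee
  4   | red | Alpha | artist | milk
  5   | yellow | Epsilon | doctor | tea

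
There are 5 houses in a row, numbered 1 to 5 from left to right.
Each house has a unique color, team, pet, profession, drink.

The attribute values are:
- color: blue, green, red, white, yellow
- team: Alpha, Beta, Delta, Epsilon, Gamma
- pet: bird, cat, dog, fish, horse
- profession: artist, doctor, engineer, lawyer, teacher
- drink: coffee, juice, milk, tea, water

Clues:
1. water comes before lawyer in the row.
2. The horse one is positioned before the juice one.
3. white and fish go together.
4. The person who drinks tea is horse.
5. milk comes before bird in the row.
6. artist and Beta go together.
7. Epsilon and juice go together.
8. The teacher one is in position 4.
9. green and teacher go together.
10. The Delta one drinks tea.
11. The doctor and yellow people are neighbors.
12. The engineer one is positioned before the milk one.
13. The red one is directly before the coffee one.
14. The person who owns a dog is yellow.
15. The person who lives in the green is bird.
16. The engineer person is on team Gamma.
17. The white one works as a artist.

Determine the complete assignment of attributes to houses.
Solution:

House | Color | Team | Pet | Profession | Drink
-----------------------------------------------
  1   | red | Delta | horse | doctor | tea
  2   | yellow | Gamma | dog | engineer | coffee
  3   | white | Beta | fish | artist | milk
  4   | green | Alpha | bird | teacher | water
  5   | blue | Epsilon | cat | lawyer | juice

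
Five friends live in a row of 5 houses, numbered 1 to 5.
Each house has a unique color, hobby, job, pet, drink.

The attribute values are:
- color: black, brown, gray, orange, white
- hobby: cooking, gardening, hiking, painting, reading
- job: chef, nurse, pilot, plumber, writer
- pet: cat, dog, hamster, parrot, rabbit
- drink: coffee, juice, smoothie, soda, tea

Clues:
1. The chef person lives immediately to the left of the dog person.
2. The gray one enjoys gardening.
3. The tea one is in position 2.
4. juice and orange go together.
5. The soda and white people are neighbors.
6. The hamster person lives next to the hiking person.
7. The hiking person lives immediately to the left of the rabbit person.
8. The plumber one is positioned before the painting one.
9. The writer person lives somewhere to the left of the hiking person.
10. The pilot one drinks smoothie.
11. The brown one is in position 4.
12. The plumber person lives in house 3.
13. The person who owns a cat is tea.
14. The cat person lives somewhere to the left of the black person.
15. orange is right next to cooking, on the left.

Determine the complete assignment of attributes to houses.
Solution:

House | Color | Hobby | Job | Pet | Drink
-----------------------------------------
  1   | gray | gardening | writer | hamster | soda
  2   | white | hiking | nurse | cat | tea
  3   | orange | reading | plumber | rabbit | juice
  4   | brown | cooking | chef | parrot | coffee
  5   | black | painting | pilot | dog | smoothie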